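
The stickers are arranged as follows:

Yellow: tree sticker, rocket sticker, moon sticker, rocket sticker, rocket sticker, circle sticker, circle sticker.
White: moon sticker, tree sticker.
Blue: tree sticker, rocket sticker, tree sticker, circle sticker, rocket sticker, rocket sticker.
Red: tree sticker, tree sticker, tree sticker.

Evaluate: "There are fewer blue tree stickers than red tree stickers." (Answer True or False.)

There are 2 blue tree stickers.
There are 3 red tree stickers.
The claim requires 2 < 3, which holds.

True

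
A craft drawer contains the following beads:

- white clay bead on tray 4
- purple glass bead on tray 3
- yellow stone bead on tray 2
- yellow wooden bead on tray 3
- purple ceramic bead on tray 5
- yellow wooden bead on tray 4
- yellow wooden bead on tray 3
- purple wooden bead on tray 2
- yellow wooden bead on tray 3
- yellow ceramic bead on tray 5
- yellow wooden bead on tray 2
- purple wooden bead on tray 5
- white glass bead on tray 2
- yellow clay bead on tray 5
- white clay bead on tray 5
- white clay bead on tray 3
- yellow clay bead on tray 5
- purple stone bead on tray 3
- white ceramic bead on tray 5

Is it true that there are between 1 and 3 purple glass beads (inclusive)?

True

There is 1 purple glass bead.
The claim requires 1 ≤ 1 ≤ 3, which holds.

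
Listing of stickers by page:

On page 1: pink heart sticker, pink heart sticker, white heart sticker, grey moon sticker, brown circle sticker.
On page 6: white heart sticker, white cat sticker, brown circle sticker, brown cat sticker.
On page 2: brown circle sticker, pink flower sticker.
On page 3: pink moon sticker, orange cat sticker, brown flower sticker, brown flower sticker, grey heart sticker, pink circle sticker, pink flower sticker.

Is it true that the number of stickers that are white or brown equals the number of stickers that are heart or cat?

False

|stickers that are white or brown| = 9.
|stickers that are heart or cat| = 8.
The claim requires 9 = 8, which does not hold.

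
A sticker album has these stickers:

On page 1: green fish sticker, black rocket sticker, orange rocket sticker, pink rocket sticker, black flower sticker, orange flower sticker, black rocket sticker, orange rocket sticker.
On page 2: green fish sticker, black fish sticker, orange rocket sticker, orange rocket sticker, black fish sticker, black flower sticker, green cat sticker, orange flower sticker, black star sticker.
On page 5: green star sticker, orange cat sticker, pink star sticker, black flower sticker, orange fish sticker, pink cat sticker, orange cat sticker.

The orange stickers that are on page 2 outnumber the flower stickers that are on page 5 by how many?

orange stickers on page 2: 3.
flower stickers on page 5: 1.
3 − 1 = 2.

2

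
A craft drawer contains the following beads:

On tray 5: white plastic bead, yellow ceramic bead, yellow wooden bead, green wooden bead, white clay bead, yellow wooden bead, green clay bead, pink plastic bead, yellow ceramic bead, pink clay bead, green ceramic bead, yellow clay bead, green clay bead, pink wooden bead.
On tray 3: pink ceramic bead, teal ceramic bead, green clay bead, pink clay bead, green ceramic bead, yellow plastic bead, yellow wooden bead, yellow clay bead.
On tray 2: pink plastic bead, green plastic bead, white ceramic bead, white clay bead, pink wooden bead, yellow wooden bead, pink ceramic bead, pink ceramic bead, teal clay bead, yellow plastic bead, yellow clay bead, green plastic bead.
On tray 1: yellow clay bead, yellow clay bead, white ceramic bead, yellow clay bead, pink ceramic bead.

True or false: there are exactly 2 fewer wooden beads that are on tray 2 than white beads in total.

False

|wooden beads on tray 2| = 2.
|white beads| = 5.
The claim requires 5 − 2 (= 3) to equal 2, which does not hold.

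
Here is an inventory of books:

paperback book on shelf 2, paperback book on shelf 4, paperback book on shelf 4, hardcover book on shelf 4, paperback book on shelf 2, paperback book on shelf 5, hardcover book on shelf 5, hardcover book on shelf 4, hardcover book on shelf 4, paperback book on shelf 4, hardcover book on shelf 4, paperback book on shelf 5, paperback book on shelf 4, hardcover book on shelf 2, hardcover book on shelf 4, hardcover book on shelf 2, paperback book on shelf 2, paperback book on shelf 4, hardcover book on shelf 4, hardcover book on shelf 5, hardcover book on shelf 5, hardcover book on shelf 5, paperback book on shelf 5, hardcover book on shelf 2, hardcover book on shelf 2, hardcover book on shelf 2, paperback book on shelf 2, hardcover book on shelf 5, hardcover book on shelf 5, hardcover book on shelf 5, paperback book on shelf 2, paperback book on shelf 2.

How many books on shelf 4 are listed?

11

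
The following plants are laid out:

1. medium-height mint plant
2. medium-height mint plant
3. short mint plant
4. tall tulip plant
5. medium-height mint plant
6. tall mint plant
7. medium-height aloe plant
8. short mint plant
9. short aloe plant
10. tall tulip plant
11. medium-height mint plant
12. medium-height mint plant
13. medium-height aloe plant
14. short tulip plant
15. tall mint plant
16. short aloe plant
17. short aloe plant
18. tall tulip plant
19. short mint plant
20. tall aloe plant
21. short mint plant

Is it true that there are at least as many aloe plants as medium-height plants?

False

|aloe plants| = 6.
|medium-height plants| = 7.
The claim requires 6 ≥ 7, which does not hold.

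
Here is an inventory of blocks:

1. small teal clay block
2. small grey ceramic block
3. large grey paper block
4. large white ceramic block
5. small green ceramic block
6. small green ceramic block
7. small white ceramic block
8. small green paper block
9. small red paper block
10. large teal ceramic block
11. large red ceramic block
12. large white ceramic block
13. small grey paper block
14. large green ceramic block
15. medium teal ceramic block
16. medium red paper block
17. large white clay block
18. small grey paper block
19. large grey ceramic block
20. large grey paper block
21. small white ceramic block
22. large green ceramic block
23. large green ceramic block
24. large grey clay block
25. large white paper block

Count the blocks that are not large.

12

Total blocks: 25; with the excluded value: 13; remaining 25 − 13 = 12.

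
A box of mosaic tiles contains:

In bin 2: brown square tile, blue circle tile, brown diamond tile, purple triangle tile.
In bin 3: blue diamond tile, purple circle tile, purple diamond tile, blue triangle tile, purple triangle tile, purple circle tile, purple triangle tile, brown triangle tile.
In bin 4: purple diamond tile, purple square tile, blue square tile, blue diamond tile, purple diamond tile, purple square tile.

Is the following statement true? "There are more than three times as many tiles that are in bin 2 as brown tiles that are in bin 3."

There are 4 tiles in bin 2.
There is 1 brown tile in bin 3.
The claim requires 4 > 3 × 1 = 3, which holds.

True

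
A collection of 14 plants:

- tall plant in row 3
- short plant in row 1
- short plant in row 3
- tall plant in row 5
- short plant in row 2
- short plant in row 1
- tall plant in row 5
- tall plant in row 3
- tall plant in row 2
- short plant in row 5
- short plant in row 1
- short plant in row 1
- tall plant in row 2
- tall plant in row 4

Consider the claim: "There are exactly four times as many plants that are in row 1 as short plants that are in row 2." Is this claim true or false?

|plants in row 1| = 4.
|short plants in row 2| = 1.
The claim requires 4 = 4 × 1 = 4, which holds.

True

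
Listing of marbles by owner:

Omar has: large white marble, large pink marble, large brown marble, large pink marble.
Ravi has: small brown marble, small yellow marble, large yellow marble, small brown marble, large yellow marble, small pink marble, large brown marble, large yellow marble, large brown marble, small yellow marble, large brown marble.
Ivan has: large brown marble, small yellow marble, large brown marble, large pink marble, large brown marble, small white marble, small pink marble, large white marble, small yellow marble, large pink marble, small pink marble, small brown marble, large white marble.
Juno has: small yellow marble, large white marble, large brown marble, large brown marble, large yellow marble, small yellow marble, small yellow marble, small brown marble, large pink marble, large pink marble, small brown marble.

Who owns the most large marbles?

Ivan

Counts by owner (restricted to large marbles): Ivan→7, Juno→6, Ravi→6, Omar→4.
The maximum is 7, held uniquely by Ivan.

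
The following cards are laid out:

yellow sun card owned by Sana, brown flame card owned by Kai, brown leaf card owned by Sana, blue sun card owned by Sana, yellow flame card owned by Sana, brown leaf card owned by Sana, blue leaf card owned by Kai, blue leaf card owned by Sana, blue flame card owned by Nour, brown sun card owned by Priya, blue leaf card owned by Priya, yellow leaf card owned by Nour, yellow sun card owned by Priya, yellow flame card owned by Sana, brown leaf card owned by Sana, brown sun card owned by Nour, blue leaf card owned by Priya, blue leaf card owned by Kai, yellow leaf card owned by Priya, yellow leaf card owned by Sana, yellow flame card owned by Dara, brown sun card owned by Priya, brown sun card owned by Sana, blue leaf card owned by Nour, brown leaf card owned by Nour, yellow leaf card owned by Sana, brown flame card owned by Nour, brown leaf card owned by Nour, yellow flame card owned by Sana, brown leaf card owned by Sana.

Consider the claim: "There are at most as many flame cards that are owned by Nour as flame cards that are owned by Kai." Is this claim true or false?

Count of flame cards owned by Nour: 2.
Count of flame cards owned by Kai: 1.
The claim requires 2 ≤ 1, which does not hold.

False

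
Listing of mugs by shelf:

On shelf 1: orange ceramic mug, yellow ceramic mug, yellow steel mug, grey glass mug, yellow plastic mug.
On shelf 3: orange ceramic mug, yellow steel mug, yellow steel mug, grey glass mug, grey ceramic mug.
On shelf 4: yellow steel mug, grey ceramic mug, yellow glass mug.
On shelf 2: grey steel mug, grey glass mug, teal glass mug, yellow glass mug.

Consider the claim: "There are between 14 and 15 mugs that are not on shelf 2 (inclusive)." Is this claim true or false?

mugs that are not on shelf 2: 13.
The claim requires 14 ≤ 13 ≤ 15, which does not hold.

False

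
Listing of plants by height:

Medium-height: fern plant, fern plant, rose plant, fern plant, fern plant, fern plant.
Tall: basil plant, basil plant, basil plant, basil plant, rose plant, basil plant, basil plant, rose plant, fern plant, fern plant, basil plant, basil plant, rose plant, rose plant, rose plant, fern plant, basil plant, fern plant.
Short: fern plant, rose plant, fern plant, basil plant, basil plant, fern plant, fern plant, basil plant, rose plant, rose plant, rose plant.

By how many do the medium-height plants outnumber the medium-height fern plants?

medium-height plants: 6.
medium-height fern plants: 5.
6 − 5 = 1.

1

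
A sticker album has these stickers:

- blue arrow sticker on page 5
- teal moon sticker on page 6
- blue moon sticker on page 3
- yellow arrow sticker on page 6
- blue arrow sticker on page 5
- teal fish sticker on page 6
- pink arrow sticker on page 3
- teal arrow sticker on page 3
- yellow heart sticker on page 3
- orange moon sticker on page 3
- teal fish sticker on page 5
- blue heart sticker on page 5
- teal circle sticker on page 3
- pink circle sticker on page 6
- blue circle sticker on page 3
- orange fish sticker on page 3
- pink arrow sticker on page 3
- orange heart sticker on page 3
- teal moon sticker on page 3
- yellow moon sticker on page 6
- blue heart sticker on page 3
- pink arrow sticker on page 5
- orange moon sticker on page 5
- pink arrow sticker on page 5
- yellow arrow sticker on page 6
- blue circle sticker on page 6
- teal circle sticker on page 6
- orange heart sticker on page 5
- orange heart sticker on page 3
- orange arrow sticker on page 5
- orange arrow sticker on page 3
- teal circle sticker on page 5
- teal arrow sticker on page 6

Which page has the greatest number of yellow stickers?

Counts by page (restricted to yellow stickers): page 6→3, page 3→1, page 5→0.
The maximum is 3, held uniquely by page 6.

page 6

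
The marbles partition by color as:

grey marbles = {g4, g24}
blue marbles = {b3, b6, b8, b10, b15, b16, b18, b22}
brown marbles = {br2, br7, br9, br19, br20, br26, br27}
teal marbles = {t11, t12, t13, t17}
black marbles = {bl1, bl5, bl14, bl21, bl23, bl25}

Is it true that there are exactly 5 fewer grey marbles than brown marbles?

True

grey marbles: 2.
brown marbles: 7.
The claim requires 7 − 2 (= 5) to equal 5, which holds.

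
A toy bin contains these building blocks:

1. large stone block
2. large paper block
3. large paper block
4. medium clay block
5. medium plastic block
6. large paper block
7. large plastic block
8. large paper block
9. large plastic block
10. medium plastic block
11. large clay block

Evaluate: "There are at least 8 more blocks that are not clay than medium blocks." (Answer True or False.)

False

|blocks that are not clay| = 9.
|medium blocks| = 3.
The claim requires 9 − 3 = 6 ≥ 8, which does not hold.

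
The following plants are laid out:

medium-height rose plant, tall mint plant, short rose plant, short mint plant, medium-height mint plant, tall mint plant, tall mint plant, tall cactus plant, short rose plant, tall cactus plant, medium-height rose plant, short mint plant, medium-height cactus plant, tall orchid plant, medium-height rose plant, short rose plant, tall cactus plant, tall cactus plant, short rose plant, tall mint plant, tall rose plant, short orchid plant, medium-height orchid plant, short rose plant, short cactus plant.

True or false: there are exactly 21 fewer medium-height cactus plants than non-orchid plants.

True

There is 1 medium-height cactus plant.
There are 22 non-orchid plants.
The claim requires 22 − 1 (= 21) to equal 21, which holds.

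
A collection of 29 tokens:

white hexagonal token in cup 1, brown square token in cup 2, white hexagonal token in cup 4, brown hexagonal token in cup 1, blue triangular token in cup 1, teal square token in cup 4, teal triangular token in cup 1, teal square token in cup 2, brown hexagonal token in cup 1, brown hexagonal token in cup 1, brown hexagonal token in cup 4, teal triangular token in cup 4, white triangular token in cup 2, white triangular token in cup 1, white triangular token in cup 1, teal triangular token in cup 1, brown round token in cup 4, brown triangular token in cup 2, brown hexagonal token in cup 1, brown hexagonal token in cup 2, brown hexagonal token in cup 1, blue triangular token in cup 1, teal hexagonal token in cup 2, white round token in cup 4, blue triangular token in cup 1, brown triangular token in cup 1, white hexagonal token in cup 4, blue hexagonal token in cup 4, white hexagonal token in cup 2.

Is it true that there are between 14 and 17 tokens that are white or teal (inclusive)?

True

There are 14 tokens that are white or teal.
The claim requires 14 ≤ 14 ≤ 17, which holds.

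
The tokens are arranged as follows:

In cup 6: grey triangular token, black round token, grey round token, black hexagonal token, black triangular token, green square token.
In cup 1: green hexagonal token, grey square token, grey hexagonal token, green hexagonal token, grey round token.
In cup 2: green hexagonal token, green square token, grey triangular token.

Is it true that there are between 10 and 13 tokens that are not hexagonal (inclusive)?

tokens that are not hexagonal: 9.
The claim requires 10 ≤ 9 ≤ 13, which does not hold.

False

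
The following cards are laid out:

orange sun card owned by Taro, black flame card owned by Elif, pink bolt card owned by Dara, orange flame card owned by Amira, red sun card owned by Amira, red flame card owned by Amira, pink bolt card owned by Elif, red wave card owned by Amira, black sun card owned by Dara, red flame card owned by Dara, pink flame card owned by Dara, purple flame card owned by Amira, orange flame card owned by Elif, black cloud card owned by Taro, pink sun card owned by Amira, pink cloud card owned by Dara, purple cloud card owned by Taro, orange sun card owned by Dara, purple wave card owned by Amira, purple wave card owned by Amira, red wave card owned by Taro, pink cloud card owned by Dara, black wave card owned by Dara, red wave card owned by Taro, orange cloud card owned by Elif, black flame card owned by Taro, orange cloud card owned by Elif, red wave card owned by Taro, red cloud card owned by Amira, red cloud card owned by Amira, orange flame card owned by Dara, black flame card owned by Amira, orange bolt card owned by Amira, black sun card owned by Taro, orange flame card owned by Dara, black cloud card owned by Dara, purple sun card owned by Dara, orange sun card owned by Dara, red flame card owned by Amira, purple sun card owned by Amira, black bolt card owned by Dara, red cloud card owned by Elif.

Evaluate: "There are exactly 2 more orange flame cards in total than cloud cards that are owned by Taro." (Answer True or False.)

orange flame cards: 4.
cloud cards owned by Taro: 2.
The claim requires 4 − 2 (= 2) to equal 2, which holds.

True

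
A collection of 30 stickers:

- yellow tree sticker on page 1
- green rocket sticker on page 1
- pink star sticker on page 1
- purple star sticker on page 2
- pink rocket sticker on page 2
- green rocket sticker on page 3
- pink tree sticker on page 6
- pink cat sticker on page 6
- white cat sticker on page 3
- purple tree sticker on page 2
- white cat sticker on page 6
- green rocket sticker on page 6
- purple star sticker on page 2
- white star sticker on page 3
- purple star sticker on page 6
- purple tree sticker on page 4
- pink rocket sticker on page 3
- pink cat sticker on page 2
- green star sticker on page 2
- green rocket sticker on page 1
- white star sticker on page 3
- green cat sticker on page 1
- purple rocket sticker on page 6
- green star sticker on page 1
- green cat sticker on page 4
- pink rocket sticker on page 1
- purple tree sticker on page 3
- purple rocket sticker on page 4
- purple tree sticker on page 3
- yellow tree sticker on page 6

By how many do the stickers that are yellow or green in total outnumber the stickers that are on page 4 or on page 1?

stickers that are yellow or green: 10.
stickers on page 4 or on page 1: 10.
10 − 10 = 0.

0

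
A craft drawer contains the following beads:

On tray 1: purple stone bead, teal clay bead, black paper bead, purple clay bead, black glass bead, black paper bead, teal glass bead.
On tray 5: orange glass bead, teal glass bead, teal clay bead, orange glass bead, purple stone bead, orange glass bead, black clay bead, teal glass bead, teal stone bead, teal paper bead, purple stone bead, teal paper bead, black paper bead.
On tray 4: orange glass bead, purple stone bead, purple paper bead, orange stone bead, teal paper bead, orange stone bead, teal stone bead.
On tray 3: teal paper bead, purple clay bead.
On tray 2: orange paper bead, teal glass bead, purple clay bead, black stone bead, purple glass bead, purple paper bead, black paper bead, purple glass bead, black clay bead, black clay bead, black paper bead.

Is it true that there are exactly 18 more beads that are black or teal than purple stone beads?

True

|beads that are black or teal| = 22.
|purple stone beads| = 4.
The claim requires 22 − 4 (= 18) to equal 18, which holds.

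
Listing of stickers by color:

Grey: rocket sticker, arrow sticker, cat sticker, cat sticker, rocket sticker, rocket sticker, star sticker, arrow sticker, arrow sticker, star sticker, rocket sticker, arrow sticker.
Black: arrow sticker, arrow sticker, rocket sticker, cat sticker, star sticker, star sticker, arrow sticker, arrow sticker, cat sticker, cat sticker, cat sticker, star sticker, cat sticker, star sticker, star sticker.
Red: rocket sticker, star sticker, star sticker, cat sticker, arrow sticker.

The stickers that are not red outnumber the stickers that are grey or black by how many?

0

stickers that are not red: 27.
stickers that are grey or black: 27.
27 − 27 = 0.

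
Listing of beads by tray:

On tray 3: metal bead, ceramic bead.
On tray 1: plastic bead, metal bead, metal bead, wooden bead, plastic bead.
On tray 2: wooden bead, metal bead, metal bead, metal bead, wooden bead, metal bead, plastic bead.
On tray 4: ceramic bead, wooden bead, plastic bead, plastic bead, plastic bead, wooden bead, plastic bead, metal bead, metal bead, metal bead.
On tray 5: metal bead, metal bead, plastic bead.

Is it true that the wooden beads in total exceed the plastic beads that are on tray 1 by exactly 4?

False

|wooden beads| = 5.
|plastic beads on tray 1| = 2.
The claim requires 5 − 2 (= 3) to equal 4, which does not hold.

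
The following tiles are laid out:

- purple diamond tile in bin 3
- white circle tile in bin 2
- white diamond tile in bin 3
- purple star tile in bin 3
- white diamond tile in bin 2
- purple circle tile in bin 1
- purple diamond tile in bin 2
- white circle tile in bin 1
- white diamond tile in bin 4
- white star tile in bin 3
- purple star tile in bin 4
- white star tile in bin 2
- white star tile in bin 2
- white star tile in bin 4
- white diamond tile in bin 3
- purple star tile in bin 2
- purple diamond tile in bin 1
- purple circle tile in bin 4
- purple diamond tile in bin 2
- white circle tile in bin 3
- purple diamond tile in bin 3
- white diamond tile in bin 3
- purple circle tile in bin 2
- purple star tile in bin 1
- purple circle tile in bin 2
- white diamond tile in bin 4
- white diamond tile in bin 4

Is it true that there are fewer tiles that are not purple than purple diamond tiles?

False

There are 14 tiles that are not purple.
There are 5 purple diamond tiles.
The claim requires 14 < 5, which does not hold.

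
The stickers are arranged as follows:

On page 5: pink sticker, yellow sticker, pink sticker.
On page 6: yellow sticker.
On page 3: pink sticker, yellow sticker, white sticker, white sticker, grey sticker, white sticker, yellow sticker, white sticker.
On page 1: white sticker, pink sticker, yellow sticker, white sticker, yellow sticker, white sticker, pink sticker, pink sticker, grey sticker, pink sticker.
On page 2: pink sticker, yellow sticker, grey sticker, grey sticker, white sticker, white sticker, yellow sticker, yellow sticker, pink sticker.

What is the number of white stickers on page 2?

2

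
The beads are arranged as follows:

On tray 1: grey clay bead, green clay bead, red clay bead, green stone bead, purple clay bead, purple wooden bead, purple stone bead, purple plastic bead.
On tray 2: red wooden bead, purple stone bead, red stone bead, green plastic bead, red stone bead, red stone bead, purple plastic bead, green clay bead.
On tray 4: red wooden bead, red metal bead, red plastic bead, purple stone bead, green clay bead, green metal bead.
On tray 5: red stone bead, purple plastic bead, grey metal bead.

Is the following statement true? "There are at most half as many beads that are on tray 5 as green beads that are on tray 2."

False

|beads on tray 5| = 3.
|green beads on tray 2| = 2.
The claim requires 2 × 3 = 6 ≤ 2, which does not hold.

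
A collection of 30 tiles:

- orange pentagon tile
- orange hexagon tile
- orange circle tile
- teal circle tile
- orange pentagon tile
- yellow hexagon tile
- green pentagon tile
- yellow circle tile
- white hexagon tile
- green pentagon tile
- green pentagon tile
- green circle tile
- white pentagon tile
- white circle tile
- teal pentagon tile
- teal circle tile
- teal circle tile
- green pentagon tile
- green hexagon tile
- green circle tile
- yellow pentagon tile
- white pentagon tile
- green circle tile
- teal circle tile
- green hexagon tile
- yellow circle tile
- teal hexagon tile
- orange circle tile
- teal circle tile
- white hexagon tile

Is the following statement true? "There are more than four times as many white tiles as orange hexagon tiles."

|white tiles| = 5.
|orange hexagon tiles| = 1.
The claim requires 5 > 4 × 1 = 4, which holds.

True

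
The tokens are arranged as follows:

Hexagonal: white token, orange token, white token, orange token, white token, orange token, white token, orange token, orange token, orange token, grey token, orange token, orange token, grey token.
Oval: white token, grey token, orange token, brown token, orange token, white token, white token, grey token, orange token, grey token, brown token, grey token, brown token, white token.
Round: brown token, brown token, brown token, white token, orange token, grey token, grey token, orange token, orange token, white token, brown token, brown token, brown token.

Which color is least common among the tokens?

Counts by color: orange 14, white 10, brown 9, grey 8.
The minimum is 8, held uniquely by grey.

grey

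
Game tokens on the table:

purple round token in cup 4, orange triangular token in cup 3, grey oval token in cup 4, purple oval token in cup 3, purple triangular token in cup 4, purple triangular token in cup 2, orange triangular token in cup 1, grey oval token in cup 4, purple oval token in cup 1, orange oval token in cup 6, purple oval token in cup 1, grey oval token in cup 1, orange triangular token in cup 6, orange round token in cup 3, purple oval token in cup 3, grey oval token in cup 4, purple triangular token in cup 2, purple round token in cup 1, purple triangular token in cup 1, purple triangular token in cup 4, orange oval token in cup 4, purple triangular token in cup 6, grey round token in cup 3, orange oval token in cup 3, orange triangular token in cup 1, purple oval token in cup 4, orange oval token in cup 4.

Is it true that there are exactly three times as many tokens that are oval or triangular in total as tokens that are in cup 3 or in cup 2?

False

There are 23 tokens that are oval or triangular.
There are 8 tokens in cup 3 or in cup 2.
The claim requires 23 = 3 × 8 = 24, which does not hold.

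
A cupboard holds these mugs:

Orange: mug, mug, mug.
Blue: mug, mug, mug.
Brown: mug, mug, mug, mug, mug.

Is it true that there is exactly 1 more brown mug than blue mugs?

|brown mugs| = 5.
|blue mugs| = 3.
The claim requires 5 − 3 (= 2) to equal 1, which does not hold.

False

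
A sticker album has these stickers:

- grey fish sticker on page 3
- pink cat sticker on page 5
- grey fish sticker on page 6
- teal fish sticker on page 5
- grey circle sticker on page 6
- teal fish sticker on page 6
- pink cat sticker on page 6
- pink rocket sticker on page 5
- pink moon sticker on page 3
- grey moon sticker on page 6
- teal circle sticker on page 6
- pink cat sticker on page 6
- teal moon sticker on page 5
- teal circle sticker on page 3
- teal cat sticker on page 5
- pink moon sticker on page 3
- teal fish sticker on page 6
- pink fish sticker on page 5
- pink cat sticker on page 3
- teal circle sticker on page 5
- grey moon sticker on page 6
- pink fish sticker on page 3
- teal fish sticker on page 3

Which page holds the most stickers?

page 6

Counts by page: page 6→9, page 5→7, page 3→7.
The maximum is 9, held uniquely by page 6.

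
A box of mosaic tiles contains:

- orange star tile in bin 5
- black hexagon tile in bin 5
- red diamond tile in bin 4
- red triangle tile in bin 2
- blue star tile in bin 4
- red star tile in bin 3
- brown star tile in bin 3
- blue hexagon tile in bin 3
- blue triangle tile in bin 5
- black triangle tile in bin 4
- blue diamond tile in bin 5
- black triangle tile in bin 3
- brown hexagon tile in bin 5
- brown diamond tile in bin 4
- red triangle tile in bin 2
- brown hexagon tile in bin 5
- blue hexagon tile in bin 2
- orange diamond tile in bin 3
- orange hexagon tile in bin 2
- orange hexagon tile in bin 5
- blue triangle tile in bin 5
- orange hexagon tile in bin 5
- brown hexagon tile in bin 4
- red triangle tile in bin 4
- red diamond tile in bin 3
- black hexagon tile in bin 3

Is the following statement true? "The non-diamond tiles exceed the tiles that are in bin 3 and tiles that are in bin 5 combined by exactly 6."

non-diamond tiles: 21.
tiles in bin 3: 7; tiles in bin 5: 9; combined: 7 + 9 = 16.
The claim requires 21 − 16 (= 5) to equal 6, which does not hold.

False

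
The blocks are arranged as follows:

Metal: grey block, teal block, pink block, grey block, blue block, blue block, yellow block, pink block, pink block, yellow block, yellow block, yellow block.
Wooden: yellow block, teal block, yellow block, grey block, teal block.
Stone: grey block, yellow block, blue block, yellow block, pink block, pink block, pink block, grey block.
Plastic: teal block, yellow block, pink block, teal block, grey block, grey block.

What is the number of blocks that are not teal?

26

Total blocks: 31; with the excluded value: 5; remaining 31 − 5 = 26.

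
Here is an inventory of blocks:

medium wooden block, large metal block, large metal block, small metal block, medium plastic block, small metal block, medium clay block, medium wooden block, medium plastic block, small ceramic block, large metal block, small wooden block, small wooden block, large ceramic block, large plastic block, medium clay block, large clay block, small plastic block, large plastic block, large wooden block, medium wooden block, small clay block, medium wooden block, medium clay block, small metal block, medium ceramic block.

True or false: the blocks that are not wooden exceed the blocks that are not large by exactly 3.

There are 19 blocks that are not wooden.
There are 18 blocks that are not large.
The claim requires 19 − 18 (= 1) to equal 3, which does not hold.

False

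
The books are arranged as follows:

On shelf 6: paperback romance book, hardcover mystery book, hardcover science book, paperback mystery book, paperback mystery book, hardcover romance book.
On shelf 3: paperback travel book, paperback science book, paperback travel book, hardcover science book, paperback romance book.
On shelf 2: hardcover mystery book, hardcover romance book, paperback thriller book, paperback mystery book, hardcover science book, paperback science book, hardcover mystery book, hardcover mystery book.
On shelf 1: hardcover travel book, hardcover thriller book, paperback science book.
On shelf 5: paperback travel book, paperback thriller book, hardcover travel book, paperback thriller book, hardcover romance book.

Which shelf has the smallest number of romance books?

Counts by shelf (restricted to romance books): shelf 6→2, shelf 3→1, shelf 2→1, shelf 5→1, shelf 1→0.
The minimum is 0, held uniquely by shelf 1.

shelf 1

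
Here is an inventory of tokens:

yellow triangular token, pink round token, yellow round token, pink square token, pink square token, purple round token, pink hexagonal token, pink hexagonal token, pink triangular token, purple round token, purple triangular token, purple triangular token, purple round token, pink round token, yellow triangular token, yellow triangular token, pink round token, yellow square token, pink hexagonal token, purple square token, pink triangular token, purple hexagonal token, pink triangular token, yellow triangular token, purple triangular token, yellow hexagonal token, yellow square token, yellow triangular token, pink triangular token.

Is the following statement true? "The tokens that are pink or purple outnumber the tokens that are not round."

There are 20 tokens that are pink or purple.
There are 22 tokens that are not round.
The claim requires 20 > 22, which does not hold.

False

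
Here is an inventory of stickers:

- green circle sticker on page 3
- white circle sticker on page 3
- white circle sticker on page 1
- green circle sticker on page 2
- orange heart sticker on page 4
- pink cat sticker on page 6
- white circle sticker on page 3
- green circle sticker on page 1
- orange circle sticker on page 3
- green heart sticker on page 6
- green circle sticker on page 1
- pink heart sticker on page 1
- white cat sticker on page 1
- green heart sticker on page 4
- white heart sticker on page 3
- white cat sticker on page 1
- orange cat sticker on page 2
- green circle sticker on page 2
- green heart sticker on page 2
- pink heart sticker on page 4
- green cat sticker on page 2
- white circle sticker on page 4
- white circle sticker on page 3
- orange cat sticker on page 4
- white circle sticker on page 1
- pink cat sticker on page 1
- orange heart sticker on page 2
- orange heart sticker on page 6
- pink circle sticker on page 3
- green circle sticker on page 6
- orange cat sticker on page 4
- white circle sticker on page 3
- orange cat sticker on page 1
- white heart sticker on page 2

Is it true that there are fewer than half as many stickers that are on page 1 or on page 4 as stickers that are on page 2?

|stickers on page 1 or on page 4| = 15.
|stickers on page 2| = 7.
The claim requires 2 × 15 = 30 < 7, which does not hold.

False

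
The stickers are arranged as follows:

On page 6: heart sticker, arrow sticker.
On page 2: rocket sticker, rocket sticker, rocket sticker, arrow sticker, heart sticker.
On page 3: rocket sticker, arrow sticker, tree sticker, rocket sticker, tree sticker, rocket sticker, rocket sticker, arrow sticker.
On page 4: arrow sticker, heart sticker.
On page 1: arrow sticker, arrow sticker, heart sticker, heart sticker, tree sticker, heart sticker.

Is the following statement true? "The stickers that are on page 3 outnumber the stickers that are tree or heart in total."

stickers on page 3: 8.
stickers that are tree or heart: 9.
The claim requires 8 > 9, which does not hold.

False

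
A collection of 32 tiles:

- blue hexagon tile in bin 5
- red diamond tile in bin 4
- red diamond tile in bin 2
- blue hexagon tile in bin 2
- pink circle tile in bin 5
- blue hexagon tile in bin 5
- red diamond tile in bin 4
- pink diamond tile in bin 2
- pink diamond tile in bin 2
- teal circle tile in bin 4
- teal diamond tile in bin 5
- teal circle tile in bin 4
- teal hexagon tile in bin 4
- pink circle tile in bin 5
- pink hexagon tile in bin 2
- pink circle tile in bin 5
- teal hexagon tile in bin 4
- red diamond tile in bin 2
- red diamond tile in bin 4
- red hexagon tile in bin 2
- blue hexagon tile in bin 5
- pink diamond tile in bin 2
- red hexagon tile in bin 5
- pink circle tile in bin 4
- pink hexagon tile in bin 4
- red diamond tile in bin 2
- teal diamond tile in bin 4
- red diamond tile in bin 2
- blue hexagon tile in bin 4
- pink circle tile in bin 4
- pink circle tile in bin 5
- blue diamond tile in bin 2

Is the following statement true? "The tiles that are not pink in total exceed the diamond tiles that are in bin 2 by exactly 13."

True

There are 21 tiles that are not pink.
There are 8 diamond tiles in bin 2.
The claim requires 21 − 8 (= 13) to equal 13, which holds.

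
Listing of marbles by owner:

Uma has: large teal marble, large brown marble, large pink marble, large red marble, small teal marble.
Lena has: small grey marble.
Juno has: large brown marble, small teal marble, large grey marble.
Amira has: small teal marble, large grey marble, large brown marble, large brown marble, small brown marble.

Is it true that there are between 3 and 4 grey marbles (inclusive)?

There are 3 grey marbles.
The claim requires 3 ≤ 3 ≤ 4, which holds.

True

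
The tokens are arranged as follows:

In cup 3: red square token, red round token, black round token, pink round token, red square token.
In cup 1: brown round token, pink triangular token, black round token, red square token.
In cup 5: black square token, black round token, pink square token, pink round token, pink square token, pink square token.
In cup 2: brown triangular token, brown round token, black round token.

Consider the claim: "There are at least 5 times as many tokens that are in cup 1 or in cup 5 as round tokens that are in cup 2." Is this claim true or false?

|tokens in cup 1 or in cup 5| = 10.
|round tokens in cup 2| = 2.
The claim requires 10 ≥ 5 × 2 = 10, which holds.

True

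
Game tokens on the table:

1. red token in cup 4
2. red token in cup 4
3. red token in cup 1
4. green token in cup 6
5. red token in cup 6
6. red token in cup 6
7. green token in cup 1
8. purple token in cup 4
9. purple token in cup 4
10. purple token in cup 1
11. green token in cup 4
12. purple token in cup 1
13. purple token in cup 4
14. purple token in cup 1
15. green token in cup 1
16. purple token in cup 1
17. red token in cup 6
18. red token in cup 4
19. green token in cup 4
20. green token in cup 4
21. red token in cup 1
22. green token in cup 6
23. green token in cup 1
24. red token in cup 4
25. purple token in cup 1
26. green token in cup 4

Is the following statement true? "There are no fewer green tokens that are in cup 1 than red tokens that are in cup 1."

True

|green tokens in cup 1| = 3.
|red tokens in cup 1| = 2.
The claim requires 3 ≥ 2, which holds.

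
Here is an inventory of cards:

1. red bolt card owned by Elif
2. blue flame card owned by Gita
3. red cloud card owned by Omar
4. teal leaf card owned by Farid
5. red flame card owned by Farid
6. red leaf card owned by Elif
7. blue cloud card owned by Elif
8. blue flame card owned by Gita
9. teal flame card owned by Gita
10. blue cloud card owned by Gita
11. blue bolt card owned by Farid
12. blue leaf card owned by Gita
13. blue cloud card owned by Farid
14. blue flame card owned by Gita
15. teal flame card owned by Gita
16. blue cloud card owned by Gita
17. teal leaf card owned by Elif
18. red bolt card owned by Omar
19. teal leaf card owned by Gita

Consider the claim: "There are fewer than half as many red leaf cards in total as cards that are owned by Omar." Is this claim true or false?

There is 1 red leaf card.
Count of cards owned by Omar: 2.
The claim requires 2 × 1 = 2 < 2, which does not hold.

False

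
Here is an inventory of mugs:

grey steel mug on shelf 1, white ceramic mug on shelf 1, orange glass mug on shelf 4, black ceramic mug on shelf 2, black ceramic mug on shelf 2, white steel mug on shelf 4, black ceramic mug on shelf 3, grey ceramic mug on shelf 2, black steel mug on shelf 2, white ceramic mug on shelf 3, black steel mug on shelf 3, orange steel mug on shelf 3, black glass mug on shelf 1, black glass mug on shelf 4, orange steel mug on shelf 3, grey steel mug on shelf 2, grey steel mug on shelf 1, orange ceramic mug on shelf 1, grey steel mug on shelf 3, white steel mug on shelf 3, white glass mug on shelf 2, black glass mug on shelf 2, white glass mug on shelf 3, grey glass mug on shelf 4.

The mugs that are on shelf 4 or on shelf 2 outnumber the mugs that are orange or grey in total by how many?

1

mugs on shelf 4 or on shelf 2: 11.
mugs that are orange or grey: 10.
11 − 10 = 1.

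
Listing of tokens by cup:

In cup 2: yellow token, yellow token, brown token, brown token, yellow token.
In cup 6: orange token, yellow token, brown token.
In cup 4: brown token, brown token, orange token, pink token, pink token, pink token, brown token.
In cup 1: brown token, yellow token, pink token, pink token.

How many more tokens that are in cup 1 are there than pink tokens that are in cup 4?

tokens in cup 1: 4.
pink tokens in cup 4: 3.
4 − 3 = 1.

1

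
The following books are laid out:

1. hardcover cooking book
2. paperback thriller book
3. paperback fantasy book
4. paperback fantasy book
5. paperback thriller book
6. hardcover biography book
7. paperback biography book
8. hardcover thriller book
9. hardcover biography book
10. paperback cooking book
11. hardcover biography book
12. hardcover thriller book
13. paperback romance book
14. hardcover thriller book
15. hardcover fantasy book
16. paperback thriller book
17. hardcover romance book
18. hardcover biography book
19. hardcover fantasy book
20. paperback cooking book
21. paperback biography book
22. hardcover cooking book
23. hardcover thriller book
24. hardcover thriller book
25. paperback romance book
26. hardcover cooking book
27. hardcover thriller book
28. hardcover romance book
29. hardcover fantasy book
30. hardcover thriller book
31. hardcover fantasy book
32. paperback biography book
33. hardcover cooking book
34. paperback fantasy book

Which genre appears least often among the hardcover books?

romance

Counts by genre (restricted to hardcover books): thriller 7, fantasy 4, cooking 4, biography 4, romance 2.
The minimum is 2, held uniquely by romance.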